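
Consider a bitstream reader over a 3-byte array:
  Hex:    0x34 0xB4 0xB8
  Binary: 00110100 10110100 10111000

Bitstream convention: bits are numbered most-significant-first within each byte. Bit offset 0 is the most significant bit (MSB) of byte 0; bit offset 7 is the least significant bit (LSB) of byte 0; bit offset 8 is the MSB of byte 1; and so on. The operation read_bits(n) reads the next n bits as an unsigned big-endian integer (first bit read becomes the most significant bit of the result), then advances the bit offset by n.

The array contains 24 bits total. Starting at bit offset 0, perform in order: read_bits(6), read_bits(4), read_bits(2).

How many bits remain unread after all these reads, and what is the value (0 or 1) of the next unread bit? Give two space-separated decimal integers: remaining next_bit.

Read 1: bits[0:6] width=6 -> value=13 (bin 001101); offset now 6 = byte 0 bit 6; 18 bits remain
Read 2: bits[6:10] width=4 -> value=2 (bin 0010); offset now 10 = byte 1 bit 2; 14 bits remain
Read 3: bits[10:12] width=2 -> value=3 (bin 11); offset now 12 = byte 1 bit 4; 12 bits remain

Answer: 12 0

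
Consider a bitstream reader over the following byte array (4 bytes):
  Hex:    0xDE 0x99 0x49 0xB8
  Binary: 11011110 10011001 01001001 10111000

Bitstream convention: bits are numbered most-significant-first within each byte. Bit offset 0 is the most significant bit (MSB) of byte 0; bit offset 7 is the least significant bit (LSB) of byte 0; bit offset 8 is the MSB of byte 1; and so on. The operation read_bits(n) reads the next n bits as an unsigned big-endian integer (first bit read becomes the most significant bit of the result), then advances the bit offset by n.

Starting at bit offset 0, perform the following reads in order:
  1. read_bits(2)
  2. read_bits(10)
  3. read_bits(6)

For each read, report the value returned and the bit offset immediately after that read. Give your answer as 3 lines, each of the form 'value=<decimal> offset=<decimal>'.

Read 1: bits[0:2] width=2 -> value=3 (bin 11); offset now 2 = byte 0 bit 2; 30 bits remain
Read 2: bits[2:12] width=10 -> value=489 (bin 0111101001); offset now 12 = byte 1 bit 4; 20 bits remain
Read 3: bits[12:18] width=6 -> value=37 (bin 100101); offset now 18 = byte 2 bit 2; 14 bits remain

Answer: value=3 offset=2
value=489 offset=12
value=37 offset=18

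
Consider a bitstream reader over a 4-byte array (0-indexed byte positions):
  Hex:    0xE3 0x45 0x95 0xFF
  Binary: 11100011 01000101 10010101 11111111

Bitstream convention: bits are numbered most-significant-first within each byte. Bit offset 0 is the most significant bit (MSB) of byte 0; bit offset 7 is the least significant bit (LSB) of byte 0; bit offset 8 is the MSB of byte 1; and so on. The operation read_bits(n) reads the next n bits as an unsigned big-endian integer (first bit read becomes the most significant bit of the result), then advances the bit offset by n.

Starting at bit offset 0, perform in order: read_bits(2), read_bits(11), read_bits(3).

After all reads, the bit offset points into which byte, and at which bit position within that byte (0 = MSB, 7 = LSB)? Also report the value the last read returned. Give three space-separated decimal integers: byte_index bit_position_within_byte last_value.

Answer: 2 0 5

Derivation:
Read 1: bits[0:2] width=2 -> value=3 (bin 11); offset now 2 = byte 0 bit 2; 30 bits remain
Read 2: bits[2:13] width=11 -> value=1128 (bin 10001101000); offset now 13 = byte 1 bit 5; 19 bits remain
Read 3: bits[13:16] width=3 -> value=5 (bin 101); offset now 16 = byte 2 bit 0; 16 bits remain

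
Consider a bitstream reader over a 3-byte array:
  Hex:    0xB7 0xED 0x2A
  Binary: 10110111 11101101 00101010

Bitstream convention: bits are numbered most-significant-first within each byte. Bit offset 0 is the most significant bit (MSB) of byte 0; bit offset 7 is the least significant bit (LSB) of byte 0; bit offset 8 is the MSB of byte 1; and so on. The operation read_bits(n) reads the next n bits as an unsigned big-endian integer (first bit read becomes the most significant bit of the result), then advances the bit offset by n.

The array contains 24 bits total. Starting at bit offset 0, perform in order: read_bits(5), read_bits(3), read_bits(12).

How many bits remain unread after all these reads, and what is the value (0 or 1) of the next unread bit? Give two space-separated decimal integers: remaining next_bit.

Answer: 4 1

Derivation:
Read 1: bits[0:5] width=5 -> value=22 (bin 10110); offset now 5 = byte 0 bit 5; 19 bits remain
Read 2: bits[5:8] width=3 -> value=7 (bin 111); offset now 8 = byte 1 bit 0; 16 bits remain
Read 3: bits[8:20] width=12 -> value=3794 (bin 111011010010); offset now 20 = byte 2 bit 4; 4 bits remain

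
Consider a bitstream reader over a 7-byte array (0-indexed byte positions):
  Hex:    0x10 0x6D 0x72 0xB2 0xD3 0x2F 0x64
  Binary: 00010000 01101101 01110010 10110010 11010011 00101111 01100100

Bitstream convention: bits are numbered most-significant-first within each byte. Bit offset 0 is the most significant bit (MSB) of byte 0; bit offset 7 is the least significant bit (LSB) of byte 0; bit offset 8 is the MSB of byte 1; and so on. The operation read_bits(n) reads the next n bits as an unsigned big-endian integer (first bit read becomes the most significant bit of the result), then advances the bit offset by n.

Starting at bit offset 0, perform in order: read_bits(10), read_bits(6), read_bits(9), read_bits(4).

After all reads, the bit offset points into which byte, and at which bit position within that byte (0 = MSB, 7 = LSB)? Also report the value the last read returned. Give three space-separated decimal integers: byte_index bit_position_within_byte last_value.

Read 1: bits[0:10] width=10 -> value=65 (bin 0001000001); offset now 10 = byte 1 bit 2; 46 bits remain
Read 2: bits[10:16] width=6 -> value=45 (bin 101101); offset now 16 = byte 2 bit 0; 40 bits remain
Read 3: bits[16:25] width=9 -> value=229 (bin 011100101); offset now 25 = byte 3 bit 1; 31 bits remain
Read 4: bits[25:29] width=4 -> value=6 (bin 0110); offset now 29 = byte 3 bit 5; 27 bits remain

Answer: 3 5 6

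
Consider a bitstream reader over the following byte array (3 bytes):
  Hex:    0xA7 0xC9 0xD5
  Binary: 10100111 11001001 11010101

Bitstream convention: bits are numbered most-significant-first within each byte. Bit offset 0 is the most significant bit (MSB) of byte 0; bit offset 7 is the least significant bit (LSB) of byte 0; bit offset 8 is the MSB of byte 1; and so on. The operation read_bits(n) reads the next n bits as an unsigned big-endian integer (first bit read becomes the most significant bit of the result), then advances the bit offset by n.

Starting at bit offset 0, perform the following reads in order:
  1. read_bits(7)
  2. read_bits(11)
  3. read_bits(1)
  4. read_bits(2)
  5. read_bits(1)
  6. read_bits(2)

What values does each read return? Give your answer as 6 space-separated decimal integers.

Read 1: bits[0:7] width=7 -> value=83 (bin 1010011); offset now 7 = byte 0 bit 7; 17 bits remain
Read 2: bits[7:18] width=11 -> value=1831 (bin 11100100111); offset now 18 = byte 2 bit 2; 6 bits remain
Read 3: bits[18:19] width=1 -> value=0 (bin 0); offset now 19 = byte 2 bit 3; 5 bits remain
Read 4: bits[19:21] width=2 -> value=2 (bin 10); offset now 21 = byte 2 bit 5; 3 bits remain
Read 5: bits[21:22] width=1 -> value=1 (bin 1); offset now 22 = byte 2 bit 6; 2 bits remain
Read 6: bits[22:24] width=2 -> value=1 (bin 01); offset now 24 = byte 3 bit 0; 0 bits remain

Answer: 83 1831 0 2 1 1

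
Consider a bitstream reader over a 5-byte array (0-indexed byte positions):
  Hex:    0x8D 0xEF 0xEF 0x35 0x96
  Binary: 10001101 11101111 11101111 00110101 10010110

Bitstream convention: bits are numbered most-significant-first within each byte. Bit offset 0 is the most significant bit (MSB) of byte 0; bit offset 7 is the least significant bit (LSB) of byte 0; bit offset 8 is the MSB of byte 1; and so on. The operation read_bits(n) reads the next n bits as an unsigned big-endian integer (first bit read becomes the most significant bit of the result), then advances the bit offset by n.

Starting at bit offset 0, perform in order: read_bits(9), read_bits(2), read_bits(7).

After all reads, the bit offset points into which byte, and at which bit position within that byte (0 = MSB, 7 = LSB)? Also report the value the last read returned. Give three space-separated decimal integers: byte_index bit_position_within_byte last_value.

Answer: 2 2 63

Derivation:
Read 1: bits[0:9] width=9 -> value=283 (bin 100011011); offset now 9 = byte 1 bit 1; 31 bits remain
Read 2: bits[9:11] width=2 -> value=3 (bin 11); offset now 11 = byte 1 bit 3; 29 bits remain
Read 3: bits[11:18] width=7 -> value=63 (bin 0111111); offset now 18 = byte 2 bit 2; 22 bits remain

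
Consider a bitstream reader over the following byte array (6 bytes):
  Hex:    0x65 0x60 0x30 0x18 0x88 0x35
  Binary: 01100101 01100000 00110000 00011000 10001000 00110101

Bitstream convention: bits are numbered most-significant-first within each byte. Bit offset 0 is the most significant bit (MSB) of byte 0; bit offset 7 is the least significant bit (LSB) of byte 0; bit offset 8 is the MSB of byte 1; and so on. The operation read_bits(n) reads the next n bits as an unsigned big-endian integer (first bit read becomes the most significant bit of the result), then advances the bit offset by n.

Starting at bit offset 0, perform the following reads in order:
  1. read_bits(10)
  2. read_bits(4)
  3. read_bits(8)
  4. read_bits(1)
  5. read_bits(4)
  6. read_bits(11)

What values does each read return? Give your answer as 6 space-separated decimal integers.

Answer: 405 8 12 0 0 1570

Derivation:
Read 1: bits[0:10] width=10 -> value=405 (bin 0110010101); offset now 10 = byte 1 bit 2; 38 bits remain
Read 2: bits[10:14] width=4 -> value=8 (bin 1000); offset now 14 = byte 1 bit 6; 34 bits remain
Read 3: bits[14:22] width=8 -> value=12 (bin 00001100); offset now 22 = byte 2 bit 6; 26 bits remain
Read 4: bits[22:23] width=1 -> value=0 (bin 0); offset now 23 = byte 2 bit 7; 25 bits remain
Read 5: bits[23:27] width=4 -> value=0 (bin 0000); offset now 27 = byte 3 bit 3; 21 bits remain
Read 6: bits[27:38] width=11 -> value=1570 (bin 11000100010); offset now 38 = byte 4 bit 6; 10 bits remain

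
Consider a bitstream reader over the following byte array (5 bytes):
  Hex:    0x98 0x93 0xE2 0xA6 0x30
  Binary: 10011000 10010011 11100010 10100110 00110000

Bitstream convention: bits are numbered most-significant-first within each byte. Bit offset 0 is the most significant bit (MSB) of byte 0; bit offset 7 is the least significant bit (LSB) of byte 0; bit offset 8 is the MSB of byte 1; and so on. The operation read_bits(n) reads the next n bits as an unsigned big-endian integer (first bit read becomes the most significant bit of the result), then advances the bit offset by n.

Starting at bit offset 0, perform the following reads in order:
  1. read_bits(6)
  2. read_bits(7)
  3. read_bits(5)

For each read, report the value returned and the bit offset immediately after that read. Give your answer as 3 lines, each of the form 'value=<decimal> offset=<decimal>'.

Read 1: bits[0:6] width=6 -> value=38 (bin 100110); offset now 6 = byte 0 bit 6; 34 bits remain
Read 2: bits[6:13] width=7 -> value=18 (bin 0010010); offset now 13 = byte 1 bit 5; 27 bits remain
Read 3: bits[13:18] width=5 -> value=15 (bin 01111); offset now 18 = byte 2 bit 2; 22 bits remain

Answer: value=38 offset=6
value=18 offset=13
value=15 offset=18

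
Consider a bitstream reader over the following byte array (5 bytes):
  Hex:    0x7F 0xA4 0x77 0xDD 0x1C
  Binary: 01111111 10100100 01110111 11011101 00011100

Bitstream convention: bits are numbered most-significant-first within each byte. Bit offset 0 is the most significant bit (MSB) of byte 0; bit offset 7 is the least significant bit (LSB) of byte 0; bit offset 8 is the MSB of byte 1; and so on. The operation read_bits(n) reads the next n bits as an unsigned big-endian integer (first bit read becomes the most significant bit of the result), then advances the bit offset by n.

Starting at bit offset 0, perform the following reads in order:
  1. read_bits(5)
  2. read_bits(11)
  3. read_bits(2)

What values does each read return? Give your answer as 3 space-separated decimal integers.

Read 1: bits[0:5] width=5 -> value=15 (bin 01111); offset now 5 = byte 0 bit 5; 35 bits remain
Read 2: bits[5:16] width=11 -> value=1956 (bin 11110100100); offset now 16 = byte 2 bit 0; 24 bits remain
Read 3: bits[16:18] width=2 -> value=1 (bin 01); offset now 18 = byte 2 bit 2; 22 bits remain

Answer: 15 1956 1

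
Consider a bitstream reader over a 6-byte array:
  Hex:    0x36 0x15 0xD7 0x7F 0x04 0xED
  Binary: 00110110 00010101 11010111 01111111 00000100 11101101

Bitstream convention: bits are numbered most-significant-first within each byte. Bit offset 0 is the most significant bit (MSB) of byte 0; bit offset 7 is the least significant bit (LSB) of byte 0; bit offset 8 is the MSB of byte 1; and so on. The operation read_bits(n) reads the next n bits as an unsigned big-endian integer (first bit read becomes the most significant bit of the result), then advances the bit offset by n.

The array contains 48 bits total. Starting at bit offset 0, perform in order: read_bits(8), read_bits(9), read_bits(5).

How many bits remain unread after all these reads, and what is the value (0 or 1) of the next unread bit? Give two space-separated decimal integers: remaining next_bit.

Read 1: bits[0:8] width=8 -> value=54 (bin 00110110); offset now 8 = byte 1 bit 0; 40 bits remain
Read 2: bits[8:17] width=9 -> value=43 (bin 000101011); offset now 17 = byte 2 bit 1; 31 bits remain
Read 3: bits[17:22] width=5 -> value=21 (bin 10101); offset now 22 = byte 2 bit 6; 26 bits remain

Answer: 26 1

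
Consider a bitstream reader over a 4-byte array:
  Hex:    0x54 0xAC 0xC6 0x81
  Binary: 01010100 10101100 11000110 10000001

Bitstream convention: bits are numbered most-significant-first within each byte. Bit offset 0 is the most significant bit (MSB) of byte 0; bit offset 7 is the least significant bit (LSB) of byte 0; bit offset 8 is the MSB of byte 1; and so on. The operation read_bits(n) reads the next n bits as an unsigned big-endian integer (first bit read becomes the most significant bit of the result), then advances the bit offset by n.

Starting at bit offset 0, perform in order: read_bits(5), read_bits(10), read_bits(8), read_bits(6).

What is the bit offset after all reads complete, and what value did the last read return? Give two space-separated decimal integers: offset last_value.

Answer: 29 16

Derivation:
Read 1: bits[0:5] width=5 -> value=10 (bin 01010); offset now 5 = byte 0 bit 5; 27 bits remain
Read 2: bits[5:15] width=10 -> value=598 (bin 1001010110); offset now 15 = byte 1 bit 7; 17 bits remain
Read 3: bits[15:23] width=8 -> value=99 (bin 01100011); offset now 23 = byte 2 bit 7; 9 bits remain
Read 4: bits[23:29] width=6 -> value=16 (bin 010000); offset now 29 = byte 3 bit 5; 3 bits remain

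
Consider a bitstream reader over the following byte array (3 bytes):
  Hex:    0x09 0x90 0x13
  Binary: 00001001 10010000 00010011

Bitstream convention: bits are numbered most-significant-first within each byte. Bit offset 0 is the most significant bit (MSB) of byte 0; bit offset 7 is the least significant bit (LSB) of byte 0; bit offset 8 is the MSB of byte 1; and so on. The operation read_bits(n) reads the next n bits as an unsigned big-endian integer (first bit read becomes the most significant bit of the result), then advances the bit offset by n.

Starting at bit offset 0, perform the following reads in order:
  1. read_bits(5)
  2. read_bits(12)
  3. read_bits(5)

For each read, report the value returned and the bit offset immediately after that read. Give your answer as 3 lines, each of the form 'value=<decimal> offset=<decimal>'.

Answer: value=1 offset=5
value=800 offset=17
value=4 offset=22

Derivation:
Read 1: bits[0:5] width=5 -> value=1 (bin 00001); offset now 5 = byte 0 bit 5; 19 bits remain
Read 2: bits[5:17] width=12 -> value=800 (bin 001100100000); offset now 17 = byte 2 bit 1; 7 bits remain
Read 3: bits[17:22] width=5 -> value=4 (bin 00100); offset now 22 = byte 2 bit 6; 2 bits remain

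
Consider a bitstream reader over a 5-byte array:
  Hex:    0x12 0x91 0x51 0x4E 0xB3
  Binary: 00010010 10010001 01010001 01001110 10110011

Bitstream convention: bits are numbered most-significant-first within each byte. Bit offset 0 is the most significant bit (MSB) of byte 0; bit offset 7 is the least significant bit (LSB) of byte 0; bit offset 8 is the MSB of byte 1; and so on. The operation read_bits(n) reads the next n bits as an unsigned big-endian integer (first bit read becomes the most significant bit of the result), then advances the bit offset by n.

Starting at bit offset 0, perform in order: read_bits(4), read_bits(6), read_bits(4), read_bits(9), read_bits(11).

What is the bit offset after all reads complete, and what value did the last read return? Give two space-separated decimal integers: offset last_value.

Answer: 34 1338

Derivation:
Read 1: bits[0:4] width=4 -> value=1 (bin 0001); offset now 4 = byte 0 bit 4; 36 bits remain
Read 2: bits[4:10] width=6 -> value=10 (bin 001010); offset now 10 = byte 1 bit 2; 30 bits remain
Read 3: bits[10:14] width=4 -> value=4 (bin 0100); offset now 14 = byte 1 bit 6; 26 bits remain
Read 4: bits[14:23] width=9 -> value=168 (bin 010101000); offset now 23 = byte 2 bit 7; 17 bits remain
Read 5: bits[23:34] width=11 -> value=1338 (bin 10100111010); offset now 34 = byte 4 bit 2; 6 bits remain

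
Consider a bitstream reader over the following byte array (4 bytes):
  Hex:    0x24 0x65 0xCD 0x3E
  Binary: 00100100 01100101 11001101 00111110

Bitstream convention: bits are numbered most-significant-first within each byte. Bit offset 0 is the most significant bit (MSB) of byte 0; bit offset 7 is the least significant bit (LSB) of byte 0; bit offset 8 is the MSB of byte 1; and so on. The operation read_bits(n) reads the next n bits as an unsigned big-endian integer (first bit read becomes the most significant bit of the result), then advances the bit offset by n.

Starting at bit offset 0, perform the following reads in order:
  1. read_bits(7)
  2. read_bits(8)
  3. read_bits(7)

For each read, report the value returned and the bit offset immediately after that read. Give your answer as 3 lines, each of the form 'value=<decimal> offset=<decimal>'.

Read 1: bits[0:7] width=7 -> value=18 (bin 0010010); offset now 7 = byte 0 bit 7; 25 bits remain
Read 2: bits[7:15] width=8 -> value=50 (bin 00110010); offset now 15 = byte 1 bit 7; 17 bits remain
Read 3: bits[15:22] width=7 -> value=115 (bin 1110011); offset now 22 = byte 2 bit 6; 10 bits remain

Answer: value=18 offset=7
value=50 offset=15
value=115 offset=22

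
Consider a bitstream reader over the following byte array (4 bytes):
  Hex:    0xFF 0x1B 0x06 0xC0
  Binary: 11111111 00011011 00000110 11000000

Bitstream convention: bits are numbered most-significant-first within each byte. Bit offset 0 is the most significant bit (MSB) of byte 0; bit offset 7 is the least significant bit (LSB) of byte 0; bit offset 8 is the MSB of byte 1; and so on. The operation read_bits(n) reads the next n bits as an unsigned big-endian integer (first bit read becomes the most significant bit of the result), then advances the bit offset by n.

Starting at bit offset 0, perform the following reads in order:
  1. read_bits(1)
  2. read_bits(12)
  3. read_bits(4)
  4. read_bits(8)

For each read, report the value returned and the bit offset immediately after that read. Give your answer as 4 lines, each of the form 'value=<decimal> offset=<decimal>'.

Read 1: bits[0:1] width=1 -> value=1 (bin 1); offset now 1 = byte 0 bit 1; 31 bits remain
Read 2: bits[1:13] width=12 -> value=4067 (bin 111111100011); offset now 13 = byte 1 bit 5; 19 bits remain
Read 3: bits[13:17] width=4 -> value=6 (bin 0110); offset now 17 = byte 2 bit 1; 15 bits remain
Read 4: bits[17:25] width=8 -> value=13 (bin 00001101); offset now 25 = byte 3 bit 1; 7 bits remain

Answer: value=1 offset=1
value=4067 offset=13
value=6 offset=17
value=13 offset=25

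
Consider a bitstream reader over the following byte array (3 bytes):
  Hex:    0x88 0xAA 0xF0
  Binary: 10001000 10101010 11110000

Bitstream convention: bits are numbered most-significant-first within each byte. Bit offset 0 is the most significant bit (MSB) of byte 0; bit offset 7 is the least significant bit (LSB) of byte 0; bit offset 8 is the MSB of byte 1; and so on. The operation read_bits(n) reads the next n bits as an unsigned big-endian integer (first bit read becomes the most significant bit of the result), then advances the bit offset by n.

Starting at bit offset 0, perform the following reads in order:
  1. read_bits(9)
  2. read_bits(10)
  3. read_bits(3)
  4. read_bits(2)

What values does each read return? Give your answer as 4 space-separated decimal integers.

Read 1: bits[0:9] width=9 -> value=273 (bin 100010001); offset now 9 = byte 1 bit 1; 15 bits remain
Read 2: bits[9:19] width=10 -> value=343 (bin 0101010111); offset now 19 = byte 2 bit 3; 5 bits remain
Read 3: bits[19:22] width=3 -> value=4 (bin 100); offset now 22 = byte 2 bit 6; 2 bits remain
Read 4: bits[22:24] width=2 -> value=0 (bin 00); offset now 24 = byte 3 bit 0; 0 bits remain

Answer: 273 343 4 0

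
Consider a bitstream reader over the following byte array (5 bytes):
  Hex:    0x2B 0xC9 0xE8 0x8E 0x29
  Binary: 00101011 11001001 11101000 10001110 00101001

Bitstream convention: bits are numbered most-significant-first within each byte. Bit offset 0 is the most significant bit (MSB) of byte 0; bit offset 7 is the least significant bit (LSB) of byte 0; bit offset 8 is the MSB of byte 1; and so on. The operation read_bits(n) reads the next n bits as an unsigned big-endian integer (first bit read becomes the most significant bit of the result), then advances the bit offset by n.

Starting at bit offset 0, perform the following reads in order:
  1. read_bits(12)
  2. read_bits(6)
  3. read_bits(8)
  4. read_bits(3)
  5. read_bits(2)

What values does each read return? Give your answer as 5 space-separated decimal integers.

Answer: 700 39 162 1 3

Derivation:
Read 1: bits[0:12] width=12 -> value=700 (bin 001010111100); offset now 12 = byte 1 bit 4; 28 bits remain
Read 2: bits[12:18] width=6 -> value=39 (bin 100111); offset now 18 = byte 2 bit 2; 22 bits remain
Read 3: bits[18:26] width=8 -> value=162 (bin 10100010); offset now 26 = byte 3 bit 2; 14 bits remain
Read 4: bits[26:29] width=3 -> value=1 (bin 001); offset now 29 = byte 3 bit 5; 11 bits remain
Read 5: bits[29:31] width=2 -> value=3 (bin 11); offset now 31 = byte 3 bit 7; 9 bits remain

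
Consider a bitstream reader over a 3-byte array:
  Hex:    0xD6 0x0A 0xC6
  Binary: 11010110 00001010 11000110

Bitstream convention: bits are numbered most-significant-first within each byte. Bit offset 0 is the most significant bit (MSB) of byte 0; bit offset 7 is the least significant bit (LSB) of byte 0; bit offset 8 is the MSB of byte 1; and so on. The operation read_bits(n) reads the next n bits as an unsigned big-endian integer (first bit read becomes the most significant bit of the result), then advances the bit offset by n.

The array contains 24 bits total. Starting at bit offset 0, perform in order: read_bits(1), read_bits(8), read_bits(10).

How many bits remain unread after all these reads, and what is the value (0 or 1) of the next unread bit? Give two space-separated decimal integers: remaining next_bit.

Answer: 5 0

Derivation:
Read 1: bits[0:1] width=1 -> value=1 (bin 1); offset now 1 = byte 0 bit 1; 23 bits remain
Read 2: bits[1:9] width=8 -> value=172 (bin 10101100); offset now 9 = byte 1 bit 1; 15 bits remain
Read 3: bits[9:19] width=10 -> value=86 (bin 0001010110); offset now 19 = byte 2 bit 3; 5 bits remain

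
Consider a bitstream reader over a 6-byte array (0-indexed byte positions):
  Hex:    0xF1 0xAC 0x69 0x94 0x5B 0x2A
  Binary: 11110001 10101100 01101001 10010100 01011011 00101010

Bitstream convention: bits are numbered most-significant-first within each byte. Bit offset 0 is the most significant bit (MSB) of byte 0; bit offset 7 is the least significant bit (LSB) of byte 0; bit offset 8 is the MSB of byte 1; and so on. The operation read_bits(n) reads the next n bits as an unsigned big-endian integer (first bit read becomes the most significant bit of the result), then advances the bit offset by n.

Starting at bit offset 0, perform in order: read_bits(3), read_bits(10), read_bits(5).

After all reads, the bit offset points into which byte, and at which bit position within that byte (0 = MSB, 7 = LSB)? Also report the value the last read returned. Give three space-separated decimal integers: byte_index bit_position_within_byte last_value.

Read 1: bits[0:3] width=3 -> value=7 (bin 111); offset now 3 = byte 0 bit 3; 45 bits remain
Read 2: bits[3:13] width=10 -> value=565 (bin 1000110101); offset now 13 = byte 1 bit 5; 35 bits remain
Read 3: bits[13:18] width=5 -> value=17 (bin 10001); offset now 18 = byte 2 bit 2; 30 bits remain

Answer: 2 2 17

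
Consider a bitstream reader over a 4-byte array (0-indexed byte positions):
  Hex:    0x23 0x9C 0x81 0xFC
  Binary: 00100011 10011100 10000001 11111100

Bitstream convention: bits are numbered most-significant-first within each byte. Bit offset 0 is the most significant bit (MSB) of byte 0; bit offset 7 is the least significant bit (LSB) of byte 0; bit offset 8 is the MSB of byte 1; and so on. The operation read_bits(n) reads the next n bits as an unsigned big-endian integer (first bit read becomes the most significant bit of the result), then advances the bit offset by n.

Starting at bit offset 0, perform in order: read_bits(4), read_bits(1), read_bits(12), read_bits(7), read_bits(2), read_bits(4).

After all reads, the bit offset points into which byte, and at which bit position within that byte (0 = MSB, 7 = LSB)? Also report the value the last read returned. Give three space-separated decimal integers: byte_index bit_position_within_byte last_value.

Read 1: bits[0:4] width=4 -> value=2 (bin 0010); offset now 4 = byte 0 bit 4; 28 bits remain
Read 2: bits[4:5] width=1 -> value=0 (bin 0); offset now 5 = byte 0 bit 5; 27 bits remain
Read 3: bits[5:17] width=12 -> value=1849 (bin 011100111001); offset now 17 = byte 2 bit 1; 15 bits remain
Read 4: bits[17:24] width=7 -> value=1 (bin 0000001); offset now 24 = byte 3 bit 0; 8 bits remain
Read 5: bits[24:26] width=2 -> value=3 (bin 11); offset now 26 = byte 3 bit 2; 6 bits remain
Read 6: bits[26:30] width=4 -> value=15 (bin 1111); offset now 30 = byte 3 bit 6; 2 bits remain

Answer: 3 6 15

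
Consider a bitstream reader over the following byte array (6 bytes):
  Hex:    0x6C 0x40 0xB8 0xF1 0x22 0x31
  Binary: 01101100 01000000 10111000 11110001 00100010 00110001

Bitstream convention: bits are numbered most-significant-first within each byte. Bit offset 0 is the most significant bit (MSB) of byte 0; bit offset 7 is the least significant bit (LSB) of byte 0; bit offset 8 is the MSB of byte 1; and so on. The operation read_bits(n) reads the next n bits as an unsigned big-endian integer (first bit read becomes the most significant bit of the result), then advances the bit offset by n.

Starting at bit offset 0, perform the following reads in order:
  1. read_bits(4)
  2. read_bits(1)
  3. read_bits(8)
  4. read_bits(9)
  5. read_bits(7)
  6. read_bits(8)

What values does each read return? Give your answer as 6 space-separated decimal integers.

Answer: 6 1 136 46 30 36

Derivation:
Read 1: bits[0:4] width=4 -> value=6 (bin 0110); offset now 4 = byte 0 bit 4; 44 bits remain
Read 2: bits[4:5] width=1 -> value=1 (bin 1); offset now 5 = byte 0 bit 5; 43 bits remain
Read 3: bits[5:13] width=8 -> value=136 (bin 10001000); offset now 13 = byte 1 bit 5; 35 bits remain
Read 4: bits[13:22] width=9 -> value=46 (bin 000101110); offset now 22 = byte 2 bit 6; 26 bits remain
Read 5: bits[22:29] width=7 -> value=30 (bin 0011110); offset now 29 = byte 3 bit 5; 19 bits remain
Read 6: bits[29:37] width=8 -> value=36 (bin 00100100); offset now 37 = byte 4 bit 5; 11 bits remain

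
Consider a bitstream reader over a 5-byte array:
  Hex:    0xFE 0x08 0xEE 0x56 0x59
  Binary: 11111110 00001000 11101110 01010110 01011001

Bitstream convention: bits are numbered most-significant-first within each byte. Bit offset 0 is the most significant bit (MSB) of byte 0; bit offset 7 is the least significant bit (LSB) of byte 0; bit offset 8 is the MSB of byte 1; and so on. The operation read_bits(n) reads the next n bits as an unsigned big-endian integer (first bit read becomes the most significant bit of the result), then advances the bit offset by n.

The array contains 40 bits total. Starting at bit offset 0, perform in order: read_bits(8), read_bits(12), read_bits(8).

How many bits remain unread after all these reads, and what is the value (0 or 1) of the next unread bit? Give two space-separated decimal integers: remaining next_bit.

Answer: 12 0

Derivation:
Read 1: bits[0:8] width=8 -> value=254 (bin 11111110); offset now 8 = byte 1 bit 0; 32 bits remain
Read 2: bits[8:20] width=12 -> value=142 (bin 000010001110); offset now 20 = byte 2 bit 4; 20 bits remain
Read 3: bits[20:28] width=8 -> value=229 (bin 11100101); offset now 28 = byte 3 bit 4; 12 bits remain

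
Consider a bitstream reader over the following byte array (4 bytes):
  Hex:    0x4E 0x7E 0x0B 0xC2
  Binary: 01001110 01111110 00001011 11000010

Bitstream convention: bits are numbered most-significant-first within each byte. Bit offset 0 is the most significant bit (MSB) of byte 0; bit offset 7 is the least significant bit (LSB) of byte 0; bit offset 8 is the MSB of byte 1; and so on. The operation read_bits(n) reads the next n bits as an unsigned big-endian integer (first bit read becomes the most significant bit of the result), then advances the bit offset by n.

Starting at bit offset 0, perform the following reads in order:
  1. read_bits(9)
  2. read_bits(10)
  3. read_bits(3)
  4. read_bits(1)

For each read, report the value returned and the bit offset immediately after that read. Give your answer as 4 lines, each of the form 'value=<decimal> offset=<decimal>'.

Answer: value=156 offset=9
value=1008 offset=19
value=2 offset=22
value=1 offset=23

Derivation:
Read 1: bits[0:9] width=9 -> value=156 (bin 010011100); offset now 9 = byte 1 bit 1; 23 bits remain
Read 2: bits[9:19] width=10 -> value=1008 (bin 1111110000); offset now 19 = byte 2 bit 3; 13 bits remain
Read 3: bits[19:22] width=3 -> value=2 (bin 010); offset now 22 = byte 2 bit 6; 10 bits remain
Read 4: bits[22:23] width=1 -> value=1 (bin 1); offset now 23 = byte 2 bit 7; 9 bits remain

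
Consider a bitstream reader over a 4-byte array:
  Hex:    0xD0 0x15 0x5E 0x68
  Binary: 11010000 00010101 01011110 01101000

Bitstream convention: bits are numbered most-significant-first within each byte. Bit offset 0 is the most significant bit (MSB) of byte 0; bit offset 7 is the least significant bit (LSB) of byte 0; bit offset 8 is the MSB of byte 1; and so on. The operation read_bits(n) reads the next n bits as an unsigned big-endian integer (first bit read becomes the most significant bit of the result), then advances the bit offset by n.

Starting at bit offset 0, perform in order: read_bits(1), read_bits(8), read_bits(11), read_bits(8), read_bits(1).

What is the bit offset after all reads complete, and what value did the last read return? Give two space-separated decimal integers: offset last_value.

Answer: 29 1

Derivation:
Read 1: bits[0:1] width=1 -> value=1 (bin 1); offset now 1 = byte 0 bit 1; 31 bits remain
Read 2: bits[1:9] width=8 -> value=160 (bin 10100000); offset now 9 = byte 1 bit 1; 23 bits remain
Read 3: bits[9:20] width=11 -> value=341 (bin 00101010101); offset now 20 = byte 2 bit 4; 12 bits remain
Read 4: bits[20:28] width=8 -> value=230 (bin 11100110); offset now 28 = byte 3 bit 4; 4 bits remain
Read 5: bits[28:29] width=1 -> value=1 (bin 1); offset now 29 = byte 3 bit 5; 3 bits remain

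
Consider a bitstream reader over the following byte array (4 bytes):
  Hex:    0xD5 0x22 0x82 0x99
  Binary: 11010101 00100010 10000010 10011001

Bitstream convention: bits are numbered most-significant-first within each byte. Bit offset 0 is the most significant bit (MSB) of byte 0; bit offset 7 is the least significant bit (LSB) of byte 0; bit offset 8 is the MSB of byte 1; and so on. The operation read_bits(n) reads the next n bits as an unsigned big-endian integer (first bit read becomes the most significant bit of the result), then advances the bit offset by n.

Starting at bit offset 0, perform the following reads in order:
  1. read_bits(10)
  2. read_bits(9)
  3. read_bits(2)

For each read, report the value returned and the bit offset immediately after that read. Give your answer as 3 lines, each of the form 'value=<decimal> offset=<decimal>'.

Read 1: bits[0:10] width=10 -> value=852 (bin 1101010100); offset now 10 = byte 1 bit 2; 22 bits remain
Read 2: bits[10:19] width=9 -> value=276 (bin 100010100); offset now 19 = byte 2 bit 3; 13 bits remain
Read 3: bits[19:21] width=2 -> value=0 (bin 00); offset now 21 = byte 2 bit 5; 11 bits remain

Answer: value=852 offset=10
value=276 offset=19
value=0 offset=21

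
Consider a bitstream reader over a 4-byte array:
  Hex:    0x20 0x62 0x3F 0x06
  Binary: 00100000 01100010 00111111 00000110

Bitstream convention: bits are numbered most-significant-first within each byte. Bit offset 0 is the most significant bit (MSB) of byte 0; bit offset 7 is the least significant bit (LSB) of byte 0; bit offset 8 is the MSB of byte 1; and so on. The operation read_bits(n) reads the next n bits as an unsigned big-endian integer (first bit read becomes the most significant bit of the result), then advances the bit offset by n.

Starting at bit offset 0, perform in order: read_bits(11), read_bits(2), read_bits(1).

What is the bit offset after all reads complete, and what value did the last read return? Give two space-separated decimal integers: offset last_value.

Read 1: bits[0:11] width=11 -> value=259 (bin 00100000011); offset now 11 = byte 1 bit 3; 21 bits remain
Read 2: bits[11:13] width=2 -> value=0 (bin 00); offset now 13 = byte 1 bit 5; 19 bits remain
Read 3: bits[13:14] width=1 -> value=0 (bin 0); offset now 14 = byte 1 bit 6; 18 bits remain

Answer: 14 0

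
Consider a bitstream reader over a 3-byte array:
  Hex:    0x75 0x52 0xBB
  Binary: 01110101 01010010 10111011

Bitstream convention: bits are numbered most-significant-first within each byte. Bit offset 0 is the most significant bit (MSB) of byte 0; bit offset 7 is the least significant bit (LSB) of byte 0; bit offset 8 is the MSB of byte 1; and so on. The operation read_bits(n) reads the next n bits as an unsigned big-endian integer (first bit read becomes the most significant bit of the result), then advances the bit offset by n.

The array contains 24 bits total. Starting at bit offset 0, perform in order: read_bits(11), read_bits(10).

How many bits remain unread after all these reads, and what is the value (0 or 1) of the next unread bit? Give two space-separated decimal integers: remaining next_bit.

Read 1: bits[0:11] width=11 -> value=938 (bin 01110101010); offset now 11 = byte 1 bit 3; 13 bits remain
Read 2: bits[11:21] width=10 -> value=599 (bin 1001010111); offset now 21 = byte 2 bit 5; 3 bits remain

Answer: 3 0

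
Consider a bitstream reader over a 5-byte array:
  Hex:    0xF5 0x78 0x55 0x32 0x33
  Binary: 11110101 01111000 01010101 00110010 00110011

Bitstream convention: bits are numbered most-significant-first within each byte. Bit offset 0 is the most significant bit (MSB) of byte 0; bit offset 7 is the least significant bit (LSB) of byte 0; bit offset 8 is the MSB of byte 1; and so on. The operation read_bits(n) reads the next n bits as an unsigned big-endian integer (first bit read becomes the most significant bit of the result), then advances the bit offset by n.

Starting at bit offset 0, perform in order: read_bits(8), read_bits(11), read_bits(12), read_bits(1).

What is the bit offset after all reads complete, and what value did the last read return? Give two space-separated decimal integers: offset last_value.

Answer: 32 0

Derivation:
Read 1: bits[0:8] width=8 -> value=245 (bin 11110101); offset now 8 = byte 1 bit 0; 32 bits remain
Read 2: bits[8:19] width=11 -> value=962 (bin 01111000010); offset now 19 = byte 2 bit 3; 21 bits remain
Read 3: bits[19:31] width=12 -> value=2713 (bin 101010011001); offset now 31 = byte 3 bit 7; 9 bits remain
Read 4: bits[31:32] width=1 -> value=0 (bin 0); offset now 32 = byte 4 bit 0; 8 bits remain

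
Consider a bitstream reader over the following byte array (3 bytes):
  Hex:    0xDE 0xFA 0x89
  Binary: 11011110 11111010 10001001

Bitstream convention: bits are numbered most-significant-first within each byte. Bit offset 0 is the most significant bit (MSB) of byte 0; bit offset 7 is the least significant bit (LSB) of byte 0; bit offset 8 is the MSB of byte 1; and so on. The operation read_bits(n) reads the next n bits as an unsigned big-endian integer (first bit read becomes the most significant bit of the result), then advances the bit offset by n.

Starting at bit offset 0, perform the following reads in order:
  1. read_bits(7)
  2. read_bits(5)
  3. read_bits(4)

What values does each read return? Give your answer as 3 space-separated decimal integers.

Answer: 111 15 10

Derivation:
Read 1: bits[0:7] width=7 -> value=111 (bin 1101111); offset now 7 = byte 0 bit 7; 17 bits remain
Read 2: bits[7:12] width=5 -> value=15 (bin 01111); offset now 12 = byte 1 bit 4; 12 bits remain
Read 3: bits[12:16] width=4 -> value=10 (bin 1010); offset now 16 = byte 2 bit 0; 8 bits remain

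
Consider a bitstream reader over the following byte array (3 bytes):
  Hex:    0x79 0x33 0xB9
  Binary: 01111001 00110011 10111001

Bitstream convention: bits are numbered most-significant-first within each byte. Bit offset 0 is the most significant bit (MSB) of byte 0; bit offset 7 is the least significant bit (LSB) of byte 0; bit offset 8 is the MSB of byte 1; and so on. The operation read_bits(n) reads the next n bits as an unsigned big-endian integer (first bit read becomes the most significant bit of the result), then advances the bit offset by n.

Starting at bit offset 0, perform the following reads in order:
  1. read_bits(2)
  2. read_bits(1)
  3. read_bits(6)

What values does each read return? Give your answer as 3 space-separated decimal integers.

Answer: 1 1 50

Derivation:
Read 1: bits[0:2] width=2 -> value=1 (bin 01); offset now 2 = byte 0 bit 2; 22 bits remain
Read 2: bits[2:3] width=1 -> value=1 (bin 1); offset now 3 = byte 0 bit 3; 21 bits remain
Read 3: bits[3:9] width=6 -> value=50 (bin 110010); offset now 9 = byte 1 bit 1; 15 bits remain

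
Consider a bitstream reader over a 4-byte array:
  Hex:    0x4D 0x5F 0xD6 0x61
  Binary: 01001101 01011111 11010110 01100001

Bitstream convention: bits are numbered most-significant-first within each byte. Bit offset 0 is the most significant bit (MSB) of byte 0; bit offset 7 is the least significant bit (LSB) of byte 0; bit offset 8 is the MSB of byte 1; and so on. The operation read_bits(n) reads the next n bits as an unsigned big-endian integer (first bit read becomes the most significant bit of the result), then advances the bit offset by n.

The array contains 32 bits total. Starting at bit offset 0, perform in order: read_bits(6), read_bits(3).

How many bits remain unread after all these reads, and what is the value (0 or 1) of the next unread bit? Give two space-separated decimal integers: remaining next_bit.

Read 1: bits[0:6] width=6 -> value=19 (bin 010011); offset now 6 = byte 0 bit 6; 26 bits remain
Read 2: bits[6:9] width=3 -> value=2 (bin 010); offset now 9 = byte 1 bit 1; 23 bits remain

Answer: 23 1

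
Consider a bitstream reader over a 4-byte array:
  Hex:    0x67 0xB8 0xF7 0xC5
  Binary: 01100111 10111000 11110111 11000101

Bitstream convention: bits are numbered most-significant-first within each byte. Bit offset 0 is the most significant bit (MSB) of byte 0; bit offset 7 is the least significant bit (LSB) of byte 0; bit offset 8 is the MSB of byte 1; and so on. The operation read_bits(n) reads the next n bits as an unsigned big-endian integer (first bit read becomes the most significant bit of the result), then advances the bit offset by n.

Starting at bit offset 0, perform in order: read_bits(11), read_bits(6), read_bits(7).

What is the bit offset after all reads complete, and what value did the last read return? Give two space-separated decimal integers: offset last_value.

Answer: 24 119

Derivation:
Read 1: bits[0:11] width=11 -> value=829 (bin 01100111101); offset now 11 = byte 1 bit 3; 21 bits remain
Read 2: bits[11:17] width=6 -> value=49 (bin 110001); offset now 17 = byte 2 bit 1; 15 bits remain
Read 3: bits[17:24] width=7 -> value=119 (bin 1110111); offset now 24 = byte 3 bit 0; 8 bits remain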